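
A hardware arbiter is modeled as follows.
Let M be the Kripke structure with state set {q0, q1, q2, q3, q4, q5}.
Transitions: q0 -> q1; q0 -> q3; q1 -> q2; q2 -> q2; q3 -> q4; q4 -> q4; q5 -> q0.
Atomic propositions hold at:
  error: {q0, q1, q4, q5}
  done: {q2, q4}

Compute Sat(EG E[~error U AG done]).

Sat(~error) = {q2, q3}
AG done: greatest fixpoint, start Z0 = {q2, q4}, keep only states in Sat with every successor in Z. Already a fixed point.
Sat(AG done) = {q2, q4}
E[~error U AG done]: least fixpoint, start Z0 = Sat(AG done) = {q2, q4}, add states in Sat(~error) with some successor in Z. Z1 = {q2, q3, q4}; fixed.
Sat(E[~error U AG done]) = {q2, q3, q4}
EG E[~error U AG done]: greatest fixpoint, start Z0 = {q2, q3, q4}, keep only states in Sat with some successor in Z. Already a fixed point.
Sat(EG E[~error U AG done]) = {q2, q3, q4}

{q2, q3, q4}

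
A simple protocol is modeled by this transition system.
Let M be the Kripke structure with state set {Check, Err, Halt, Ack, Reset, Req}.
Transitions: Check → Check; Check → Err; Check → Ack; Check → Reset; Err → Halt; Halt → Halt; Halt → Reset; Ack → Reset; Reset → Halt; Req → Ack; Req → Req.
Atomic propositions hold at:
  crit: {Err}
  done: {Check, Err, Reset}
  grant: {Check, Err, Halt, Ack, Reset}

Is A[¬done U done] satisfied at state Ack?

Yes

Sat(¬done) = {Halt, Ack, Req}
A[¬done U done]: least fixpoint, start Z0 = Sat(done) = {Check, Err, Reset}, add states in Sat(¬done) with every successor in Z. Z1 = {Check, Err, Ack, Reset}; fixed.
Sat(A[¬done U done]) = {Check, Err, Ack, Reset}
Ack ∈ Sat(A[¬done U done]) = {Check, Err, Ack, Reset}, so the formula holds at Ack.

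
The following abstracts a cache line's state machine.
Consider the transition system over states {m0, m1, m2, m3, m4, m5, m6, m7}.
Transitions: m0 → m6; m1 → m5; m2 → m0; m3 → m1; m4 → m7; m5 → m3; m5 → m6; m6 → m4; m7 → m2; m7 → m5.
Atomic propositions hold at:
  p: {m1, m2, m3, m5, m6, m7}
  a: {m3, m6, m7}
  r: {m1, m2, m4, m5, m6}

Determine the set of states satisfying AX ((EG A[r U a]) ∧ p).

A[r U a]: least fixpoint, start Z0 = Sat(a) = {m3, m6, m7}, add states in Sat(r) with every successor in Z. Z1 = {m3, m4, m5, m6, m7}; Z2 = {m1, m3, m4, m5, m6, m7}; fixed.
Sat(A[r U a]) = {m1, m3, m4, m5, m6, m7}
EG A[r U a]: greatest fixpoint, start Z0 = {m1, m3, m4, m5, m6, m7}, keep only states in Sat with some successor in Z. Already a fixed point.
Sat(EG A[r U a]) = {m1, m3, m4, m5, m6, m7}
Sat((EG A[r U a]) ∧ p) = {m1, m3, m5, m6, m7}
Sat(AX ((EG A[r U a]) ∧ p)) = {s : every successor in {m1, m3, m5, m6, m7}} = {m0, m1, m3, m4, m5}

{m0, m1, m3, m4, m5}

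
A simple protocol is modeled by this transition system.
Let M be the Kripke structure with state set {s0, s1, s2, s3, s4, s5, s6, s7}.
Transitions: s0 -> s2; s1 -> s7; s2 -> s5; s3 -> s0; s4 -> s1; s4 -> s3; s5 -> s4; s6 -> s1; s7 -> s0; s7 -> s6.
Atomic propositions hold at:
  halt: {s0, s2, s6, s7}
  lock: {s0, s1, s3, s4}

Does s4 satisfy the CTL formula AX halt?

Sat(AX halt) = {s : every successor in {s0, s2, s6, s7}} = {s0, s1, s3, s7}
s4 ∉ Sat(AX halt) = {s0, s1, s3, s7}, so the formula does not hold at s4.

No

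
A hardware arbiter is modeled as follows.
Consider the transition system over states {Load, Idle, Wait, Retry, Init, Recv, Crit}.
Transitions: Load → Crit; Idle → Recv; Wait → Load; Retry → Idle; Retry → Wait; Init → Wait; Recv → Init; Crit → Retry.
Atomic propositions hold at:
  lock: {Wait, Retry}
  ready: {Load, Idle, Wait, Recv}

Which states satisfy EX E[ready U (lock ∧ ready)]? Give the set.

{Retry, Init}

Sat(lock ∧ ready) = {Wait}
E[ready U (lock ∧ ready)]: least fixpoint, start Z0 = Sat((lock ∧ ready)) = {Wait}, add states in Sat(ready) with some successor in Z. Already a fixed point.
Sat(E[ready U (lock ∧ ready)]) = {Wait}
Sat(EX E[ready U (lock ∧ ready)]) = {s : some successor in {Wait}} = {Retry, Init}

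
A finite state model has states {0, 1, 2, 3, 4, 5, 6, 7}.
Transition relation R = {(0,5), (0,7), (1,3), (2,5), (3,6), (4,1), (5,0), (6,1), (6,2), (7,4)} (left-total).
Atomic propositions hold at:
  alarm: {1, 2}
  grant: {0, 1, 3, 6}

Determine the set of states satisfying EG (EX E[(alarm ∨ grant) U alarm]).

{1, 3, 4, 6}

Sat(alarm ∨ grant) = {0, 1, 2, 3, 6}
E[(alarm ∨ grant) U alarm]: least fixpoint, start Z0 = Sat(alarm) = {1, 2}, add states in Sat(alarm ∨ grant) with some successor in Z. Z1 = {1, 2, 6}; Z2 = {1, 2, 3, 6}; fixed.
Sat(E[(alarm ∨ grant) U alarm]) = {1, 2, 3, 6}
Sat(EX E[(alarm ∨ grant) U alarm]) = {s : some successor in {1, 2, 3, 6}} = {1, 3, 4, 6}
EG (EX E[(alarm ∨ grant) U alarm]): greatest fixpoint, start Z0 = {1, 3, 4, 6}, keep only states in Sat with some successor in Z. Already a fixed point.
Sat(EG (EX E[(alarm ∨ grant) U alarm])) = {1, 3, 4, 6}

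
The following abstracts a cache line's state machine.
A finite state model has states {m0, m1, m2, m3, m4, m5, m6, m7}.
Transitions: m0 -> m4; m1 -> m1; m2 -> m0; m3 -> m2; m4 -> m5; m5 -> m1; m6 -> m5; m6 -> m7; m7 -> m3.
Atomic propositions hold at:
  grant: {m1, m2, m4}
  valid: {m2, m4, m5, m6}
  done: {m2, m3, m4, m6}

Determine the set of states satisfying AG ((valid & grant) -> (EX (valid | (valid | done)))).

Sat(valid & grant) = {m2, m4}
Sat(valid | done) = {m2, m3, m4, m5, m6}
Sat(valid | (valid | done)) = {m2, m3, m4, m5, m6}
Sat(EX (valid | (valid | done))) = {s : some successor in {m2, m3, m4, m5, m6}} = {m0, m3, m4, m6, m7}
Sat((valid & grant) -> (EX (valid | (valid | done)))) = {m0, m1, m3, m4, m5, m6, m7}
AG ((valid & grant) -> (EX (valid | (valid | done)))): greatest fixpoint, start Z0 = {m0, m1, m3, m4, m5, m6, m7}, keep only states in Sat with every successor in Z. Z1 = {m0, m1, m4, m5, m6, m7}; Z2 = {m0, m1, m4, m5, m6}; Z3 = {m0, m1, m4, m5}; fixed.
Sat(AG ((valid & grant) -> (EX (valid | (valid | done))))) = {m0, m1, m4, m5}

{m0, m1, m4, m5}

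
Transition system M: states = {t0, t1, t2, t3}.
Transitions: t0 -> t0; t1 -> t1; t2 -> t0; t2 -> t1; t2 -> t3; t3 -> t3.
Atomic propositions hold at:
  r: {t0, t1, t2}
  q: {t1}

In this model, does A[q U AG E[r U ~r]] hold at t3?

Yes

Sat(~r) = {t3}
E[r U ~r]: least fixpoint, start Z0 = Sat(~r) = {t3}, add states in Sat(r) with some successor in Z. Z1 = {t2, t3}; fixed.
Sat(E[r U ~r]) = {t2, t3}
AG E[r U ~r]: greatest fixpoint, start Z0 = {t2, t3}, keep only states in Sat with every successor in Z. Z1 = {t3}; fixed.
Sat(AG E[r U ~r]) = {t3}
A[q U AG E[r U ~r]]: least fixpoint, start Z0 = Sat(AG E[r U ~r]) = {t3}, add states in Sat(q) with every successor in Z. Already a fixed point.
Sat(A[q U AG E[r U ~r]]) = {t3}
t3 ∈ Sat(A[q U AG E[r U ~r]]) = {t3}, so the formula holds at t3.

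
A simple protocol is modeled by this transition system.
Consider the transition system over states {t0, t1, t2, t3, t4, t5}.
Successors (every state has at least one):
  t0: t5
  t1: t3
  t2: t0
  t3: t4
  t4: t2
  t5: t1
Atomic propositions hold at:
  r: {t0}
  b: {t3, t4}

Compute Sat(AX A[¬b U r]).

Sat(¬b) = {t0, t1, t2, t5}
A[¬b U r]: least fixpoint, start Z0 = Sat(r) = {t0}, add states in Sat(¬b) with every successor in Z. Z1 = {t0, t2}; fixed.
Sat(A[¬b U r]) = {t0, t2}
Sat(AX A[¬b U r]) = {s : every successor in {t0, t2}} = {t2, t4}

{t2, t4}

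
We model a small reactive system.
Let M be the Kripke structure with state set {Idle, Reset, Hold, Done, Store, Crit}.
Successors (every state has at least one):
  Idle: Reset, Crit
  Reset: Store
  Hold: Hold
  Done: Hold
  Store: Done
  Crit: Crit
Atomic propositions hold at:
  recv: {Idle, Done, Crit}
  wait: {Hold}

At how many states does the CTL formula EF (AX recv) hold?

4

Sat(AX recv) = {s : every successor in {Idle, Done, Crit}} = {Store, Crit}
EF (AX recv): least fixpoint, start Z0 = {Store, Crit}, add states with some successor in Z. Z1 = {Idle, Reset, Store, Crit}; fixed.
Sat(EF (AX recv)) = {Idle, Reset, Store, Crit}
|Sat(EF (AX recv))| = |{Idle, Reset, Store, Crit}| = 4.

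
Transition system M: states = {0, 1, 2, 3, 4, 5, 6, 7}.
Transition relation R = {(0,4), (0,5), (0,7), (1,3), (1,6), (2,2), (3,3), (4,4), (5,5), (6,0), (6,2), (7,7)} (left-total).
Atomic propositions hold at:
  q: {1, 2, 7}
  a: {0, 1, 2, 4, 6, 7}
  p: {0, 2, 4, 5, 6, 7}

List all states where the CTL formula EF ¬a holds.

Sat(¬a) = {3, 5}
EF ¬a: least fixpoint, start Z0 = {3, 5}, add states with some successor in Z. Z1 = {0, 1, 3, 5}; Z2 = {0, 1, 3, 5, 6}; fixed.
Sat(EF ¬a) = {0, 1, 3, 5, 6}

{0, 1, 3, 5, 6}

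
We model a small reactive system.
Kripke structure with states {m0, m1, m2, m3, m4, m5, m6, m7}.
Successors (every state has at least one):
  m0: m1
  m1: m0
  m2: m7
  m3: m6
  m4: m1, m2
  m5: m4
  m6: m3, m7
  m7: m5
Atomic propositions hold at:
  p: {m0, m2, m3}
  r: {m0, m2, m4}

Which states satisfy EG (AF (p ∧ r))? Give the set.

{m0, m1, m2, m4, m5, m7}

Sat(p ∧ r) = {m0, m2}
AF (p ∧ r): least fixpoint, start Z0 = {m0, m2}, add states with every successor in Z. Z1 = {m0, m1, m2}; Z2 = {m0, m1, m2, m4}; Z3 = {m0, m1, m2, m4, m5}; Z4 = {m0, m1, m2, m4, m5, m7}; fixed.
Sat(AF (p ∧ r)) = {m0, m1, m2, m4, m5, m7}
EG (AF (p ∧ r)): greatest fixpoint, start Z0 = {m0, m1, m2, m4, m5, m7}, keep only states in Sat with some successor in Z. Already a fixed point.
Sat(EG (AF (p ∧ r))) = {m0, m1, m2, m4, m5, m7}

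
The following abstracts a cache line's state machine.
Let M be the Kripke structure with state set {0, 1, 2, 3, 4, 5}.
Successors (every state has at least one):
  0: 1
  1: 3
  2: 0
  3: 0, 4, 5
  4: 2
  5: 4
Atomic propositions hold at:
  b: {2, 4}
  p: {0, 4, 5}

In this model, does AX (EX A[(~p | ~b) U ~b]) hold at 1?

Sat(~p) = {1, 2, 3}
Sat(~b) = {0, 1, 3, 5}
Sat(~p | ~b) = {0, 1, 2, 3, 5}
A[(~p | ~b) U ~b]: least fixpoint, start Z0 = Sat(~b) = {0, 1, 3, 5}, add states in Sat(~p | ~b) with every successor in Z. Z1 = {0, 1, 2, 3, 5}; fixed.
Sat(A[(~p | ~b) U ~b]) = {0, 1, 2, 3, 5}
Sat(EX A[(~p | ~b) U ~b]) = {s : some successor in {0, 1, 2, 3, 5}} = {0, 1, 2, 3, 4}
Sat(AX (EX A[(~p | ~b) U ~b])) = {s : every successor in {0, 1, 2, 3, 4}} = {0, 1, 2, 4, 5}
1 ∈ Sat(AX (EX A[(~p | ~b) U ~b])) = {0, 1, 2, 4, 5}, so the formula holds at 1.

Yes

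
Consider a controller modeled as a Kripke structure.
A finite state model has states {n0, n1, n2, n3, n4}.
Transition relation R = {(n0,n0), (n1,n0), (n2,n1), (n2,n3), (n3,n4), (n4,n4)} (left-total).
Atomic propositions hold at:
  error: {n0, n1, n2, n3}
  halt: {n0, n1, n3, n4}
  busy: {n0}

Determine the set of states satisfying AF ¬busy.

Sat(¬busy) = {n1, n2, n3, n4}
AF ¬busy: least fixpoint, start Z0 = {n1, n2, n3, n4}, add states with every successor in Z. Already a fixed point.
Sat(AF ¬busy) = {n1, n2, n3, n4}

{n1, n2, n3, n4}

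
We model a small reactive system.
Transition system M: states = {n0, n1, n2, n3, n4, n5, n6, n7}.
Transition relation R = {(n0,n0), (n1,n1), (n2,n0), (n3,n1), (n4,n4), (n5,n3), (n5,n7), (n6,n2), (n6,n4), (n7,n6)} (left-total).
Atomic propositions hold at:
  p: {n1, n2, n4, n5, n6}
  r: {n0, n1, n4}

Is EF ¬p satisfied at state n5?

Sat(¬p) = {n0, n3, n7}
EF ¬p: least fixpoint, start Z0 = {n0, n3, n7}, add states with some successor in Z. Z1 = {n0, n2, n3, n5, n7}; Z2 = {n0, n2, n3, n5, n6, n7}; fixed.
Sat(EF ¬p) = {n0, n2, n3, n5, n6, n7}
n5 ∈ Sat(EF ¬p) = {n0, n2, n3, n5, n6, n7}, so the formula holds at n5.

Yes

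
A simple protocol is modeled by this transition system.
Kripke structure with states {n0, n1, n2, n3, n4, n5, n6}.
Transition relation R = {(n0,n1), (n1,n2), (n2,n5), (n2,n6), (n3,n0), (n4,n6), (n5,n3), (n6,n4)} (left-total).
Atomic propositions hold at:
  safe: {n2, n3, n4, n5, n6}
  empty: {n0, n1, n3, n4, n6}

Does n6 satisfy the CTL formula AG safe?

AG safe: greatest fixpoint, start Z0 = {n2, n3, n4, n5, n6}, keep only states in Sat with every successor in Z. Z1 = {n2, n4, n5, n6}; Z2 = {n2, n4, n6}; Z3 = {n4, n6}; fixed.
Sat(AG safe) = {n4, n6}
n6 ∈ Sat(AG safe) = {n4, n6}, so the formula holds at n6.

Yes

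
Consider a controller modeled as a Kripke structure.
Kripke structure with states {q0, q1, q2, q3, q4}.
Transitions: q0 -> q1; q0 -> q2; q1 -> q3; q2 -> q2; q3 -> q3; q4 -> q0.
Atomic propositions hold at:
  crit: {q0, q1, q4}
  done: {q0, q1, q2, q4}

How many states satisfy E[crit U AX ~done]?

4

Sat(~done) = {q3}
Sat(AX ~done) = {s : every successor in {q3}} = {q1, q3}
E[crit U AX ~done]: least fixpoint, start Z0 = Sat(AX ~done) = {q1, q3}, add states in Sat(crit) with some successor in Z. Z1 = {q0, q1, q3}; Z2 = {q0, q1, q3, q4}; fixed.
Sat(E[crit U AX ~done]) = {q0, q1, q3, q4}
|Sat(E[crit U AX ~done])| = |{q0, q1, q3, q4}| = 4.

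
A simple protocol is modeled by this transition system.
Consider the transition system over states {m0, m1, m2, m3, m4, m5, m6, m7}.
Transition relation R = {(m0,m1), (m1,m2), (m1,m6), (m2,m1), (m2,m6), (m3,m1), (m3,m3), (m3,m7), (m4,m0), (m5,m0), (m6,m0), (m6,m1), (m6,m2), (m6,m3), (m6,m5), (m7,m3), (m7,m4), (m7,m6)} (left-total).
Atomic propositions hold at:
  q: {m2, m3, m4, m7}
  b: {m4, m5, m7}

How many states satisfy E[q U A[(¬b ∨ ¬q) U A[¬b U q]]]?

Sat(¬b) = {m0, m1, m2, m3, m6}
Sat(¬q) = {m0, m1, m5, m6}
Sat(¬b ∨ ¬q) = {m0, m1, m2, m3, m5, m6}
A[¬b U q]: least fixpoint, start Z0 = Sat(q) = {m2, m3, m4, m7}, add states in Sat(¬b) with every successor in Z. Already a fixed point.
Sat(A[¬b U q]) = {m2, m3, m4, m7}
A[(¬b ∨ ¬q) U A[¬b U q]]: least fixpoint, start Z0 = Sat(A[¬b U q]) = {m2, m3, m4, m7}, add states in Sat(¬b ∨ ¬q) with every successor in Z. Already a fixed point.
Sat(A[(¬b ∨ ¬q) U A[¬b U q]]) = {m2, m3, m4, m7}
E[q U A[(¬b ∨ ¬q) U A[¬b U q]]]: least fixpoint, start Z0 = Sat(A[(¬b ∨ ¬q) U A[¬b U q]]) = {m2, m3, m4, m7}, add states in Sat(q) with some successor in Z. Already a fixed point.
Sat(E[q U A[(¬b ∨ ¬q) U A[¬b U q]]]) = {m2, m3, m4, m7}
|Sat(E[q U A[(¬b ∨ ¬q) U A[¬b U q]]])| = |{m2, m3, m4, m7}| = 4.

4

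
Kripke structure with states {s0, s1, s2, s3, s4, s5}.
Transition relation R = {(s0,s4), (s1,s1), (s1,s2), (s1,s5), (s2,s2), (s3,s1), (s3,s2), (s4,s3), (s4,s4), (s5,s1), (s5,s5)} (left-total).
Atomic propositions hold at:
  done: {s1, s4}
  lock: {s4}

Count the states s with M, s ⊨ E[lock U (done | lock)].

2

Sat(done | lock) = {s1, s4}
E[lock U (done | lock)]: least fixpoint, start Z0 = Sat((done | lock)) = {s1, s4}, add states in Sat(lock) with some successor in Z. Already a fixed point.
Sat(E[lock U (done | lock)]) = {s1, s4}
|Sat(E[lock U (done | lock)])| = |{s1, s4}| = 2.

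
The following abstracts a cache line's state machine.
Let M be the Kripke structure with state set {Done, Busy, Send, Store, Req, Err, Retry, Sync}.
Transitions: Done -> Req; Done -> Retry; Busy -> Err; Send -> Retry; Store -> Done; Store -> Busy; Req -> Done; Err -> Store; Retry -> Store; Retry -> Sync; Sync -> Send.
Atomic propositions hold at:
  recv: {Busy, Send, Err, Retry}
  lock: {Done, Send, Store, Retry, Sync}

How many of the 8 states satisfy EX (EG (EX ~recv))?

7

Sat(~recv) = {Done, Store, Req, Sync}
Sat(EX ~recv) = {s : some successor in {Done, Store, Req, Sync}} = {Done, Store, Req, Err, Retry}
EG (EX ~recv): greatest fixpoint, start Z0 = {Done, Store, Req, Err, Retry}, keep only states in Sat with some successor in Z. Already a fixed point.
Sat(EG (EX ~recv)) = {Done, Store, Req, Err, Retry}
Sat(EX (EG (EX ~recv))) = {s : some successor in {Done, Store, Req, Err, Retry}} = {Done, Busy, Send, Store, Req, Err, Retry}
|Sat(EX (EG (EX ~recv)))| = |{Done, Busy, Send, Store, Req, Err, Retry}| = 7.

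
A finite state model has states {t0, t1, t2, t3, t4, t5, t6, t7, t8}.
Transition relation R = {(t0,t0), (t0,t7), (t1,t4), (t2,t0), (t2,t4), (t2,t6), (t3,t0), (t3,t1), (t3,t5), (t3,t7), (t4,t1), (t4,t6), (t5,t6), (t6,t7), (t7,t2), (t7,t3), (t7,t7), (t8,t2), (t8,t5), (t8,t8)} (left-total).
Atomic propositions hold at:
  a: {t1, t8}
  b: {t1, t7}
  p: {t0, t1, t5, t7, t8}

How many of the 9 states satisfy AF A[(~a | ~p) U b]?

5

Sat(~a) = {t0, t2, t3, t4, t5, t6, t7}
Sat(~p) = {t2, t3, t4, t6}
Sat(~a | ~p) = {t0, t2, t3, t4, t5, t6, t7}
A[(~a | ~p) U b]: least fixpoint, start Z0 = Sat(b) = {t1, t7}, add states in Sat(~a | ~p) with every successor in Z. Z1 = {t1, t6, t7}; Z2 = {t1, t4, t5, t6, t7}; fixed.
Sat(A[(~a | ~p) U b]) = {t1, t4, t5, t6, t7}
AF A[(~a | ~p) U b]: least fixpoint, start Z0 = {t1, t4, t5, t6, t7}, add states with every successor in Z. Already a fixed point.
Sat(AF A[(~a | ~p) U b]) = {t1, t4, t5, t6, t7}
|Sat(AF A[(~a | ~p) U b])| = |{t1, t4, t5, t6, t7}| = 5.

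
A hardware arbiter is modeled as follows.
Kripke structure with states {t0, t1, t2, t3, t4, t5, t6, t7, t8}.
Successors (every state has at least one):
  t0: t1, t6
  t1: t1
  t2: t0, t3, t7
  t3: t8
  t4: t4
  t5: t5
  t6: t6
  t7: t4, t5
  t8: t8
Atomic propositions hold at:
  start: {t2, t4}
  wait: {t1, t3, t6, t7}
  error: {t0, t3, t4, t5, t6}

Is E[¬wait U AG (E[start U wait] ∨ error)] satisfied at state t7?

Sat(¬wait) = {t0, t2, t4, t5, t8}
E[start U wait]: least fixpoint, start Z0 = Sat(wait) = {t1, t3, t6, t7}, add states in Sat(start) with some successor in Z. Z1 = {t1, t2, t3, t6, t7}; fixed.
Sat(E[start U wait]) = {t1, t2, t3, t6, t7}
Sat(E[start U wait] ∨ error) = {t0, t1, t2, t3, t4, t5, t6, t7}
AG (E[start U wait] ∨ error): greatest fixpoint, start Z0 = {t0, t1, t2, t3, t4, t5, t6, t7}, keep only states in Sat with every successor in Z. Z1 = {t0, t1, t2, t4, t5, t6, t7}; Z2 = {t0, t1, t4, t5, t6, t7}; fixed.
Sat(AG (E[start U wait] ∨ error)) = {t0, t1, t4, t5, t6, t7}
E[¬wait U AG (E[start U wait] ∨ error)]: least fixpoint, start Z0 = Sat(AG (E[start U wait] ∨ error)) = {t0, t1, t4, t5, t6, t7}, add states in Sat(¬wait) with some successor in Z. Z1 = {t0, t1, t2, t4, t5, t6, t7}; fixed.
Sat(E[¬wait U AG (E[start U wait] ∨ error)]) = {t0, t1, t2, t4, t5, t6, t7}
t7 ∈ Sat(E[¬wait U AG (E[start U wait] ∨ error)]) = {t0, t1, t2, t4, t5, t6, t7}, so the formula holds at t7.

Yes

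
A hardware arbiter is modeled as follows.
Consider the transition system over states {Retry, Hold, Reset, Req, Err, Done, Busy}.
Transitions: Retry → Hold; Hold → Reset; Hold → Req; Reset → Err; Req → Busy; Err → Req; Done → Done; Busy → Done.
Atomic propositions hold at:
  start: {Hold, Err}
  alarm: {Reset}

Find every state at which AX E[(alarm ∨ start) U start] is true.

{Retry, Reset}

Sat(alarm ∨ start) = {Hold, Reset, Err}
E[(alarm ∨ start) U start]: least fixpoint, start Z0 = Sat(start) = {Hold, Err}, add states in Sat(alarm ∨ start) with some successor in Z. Z1 = {Hold, Reset, Err}; fixed.
Sat(E[(alarm ∨ start) U start]) = {Hold, Reset, Err}
Sat(AX E[(alarm ∨ start) U start]) = {s : every successor in {Hold, Reset, Err}} = {Retry, Reset}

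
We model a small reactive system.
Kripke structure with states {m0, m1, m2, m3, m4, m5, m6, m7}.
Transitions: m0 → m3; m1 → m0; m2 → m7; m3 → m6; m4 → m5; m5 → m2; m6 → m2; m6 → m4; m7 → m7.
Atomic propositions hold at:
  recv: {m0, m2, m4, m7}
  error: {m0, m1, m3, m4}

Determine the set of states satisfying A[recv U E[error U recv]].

{m0, m1, m2, m4, m7}

E[error U recv]: least fixpoint, start Z0 = Sat(recv) = {m0, m2, m4, m7}, add states in Sat(error) with some successor in Z. Z1 = {m0, m1, m2, m4, m7}; fixed.
Sat(E[error U recv]) = {m0, m1, m2, m4, m7}
A[recv U E[error U recv]]: least fixpoint, start Z0 = Sat(E[error U recv]) = {m0, m1, m2, m4, m7}, add states in Sat(recv) with every successor in Z. Already a fixed point.
Sat(A[recv U E[error U recv]]) = {m0, m1, m2, m4, m7}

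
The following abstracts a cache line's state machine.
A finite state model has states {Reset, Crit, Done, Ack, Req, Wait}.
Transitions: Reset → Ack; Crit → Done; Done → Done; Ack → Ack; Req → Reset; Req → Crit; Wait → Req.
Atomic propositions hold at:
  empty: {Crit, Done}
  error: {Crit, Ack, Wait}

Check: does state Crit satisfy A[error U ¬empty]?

Sat(¬empty) = {Reset, Ack, Req, Wait}
A[error U ¬empty]: least fixpoint, start Z0 = Sat(¬empty) = {Reset, Ack, Req, Wait}, add states in Sat(error) with every successor in Z. Already a fixed point.
Sat(A[error U ¬empty]) = {Reset, Ack, Req, Wait}
Crit ∉ Sat(A[error U ¬empty]) = {Reset, Ack, Req, Wait}, so the formula does not hold at Crit.

No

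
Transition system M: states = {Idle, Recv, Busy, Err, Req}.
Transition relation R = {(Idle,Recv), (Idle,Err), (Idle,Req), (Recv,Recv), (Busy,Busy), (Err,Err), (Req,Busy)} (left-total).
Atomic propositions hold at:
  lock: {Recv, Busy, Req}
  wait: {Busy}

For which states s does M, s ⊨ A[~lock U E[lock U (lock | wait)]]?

Sat(~lock) = {Idle, Err}
Sat(lock | wait) = {Recv, Busy, Req}
E[lock U (lock | wait)]: least fixpoint, start Z0 = Sat((lock | wait)) = {Recv, Busy, Req}, add states in Sat(lock) with some successor in Z. Already a fixed point.
Sat(E[lock U (lock | wait)]) = {Recv, Busy, Req}
A[~lock U E[lock U (lock | wait)]]: least fixpoint, start Z0 = Sat(E[lock U (lock | wait)]) = {Recv, Busy, Req}, add states in Sat(~lock) with every successor in Z. Already a fixed point.
Sat(A[~lock U E[lock U (lock | wait)]]) = {Recv, Busy, Req}

{Recv, Busy, Req}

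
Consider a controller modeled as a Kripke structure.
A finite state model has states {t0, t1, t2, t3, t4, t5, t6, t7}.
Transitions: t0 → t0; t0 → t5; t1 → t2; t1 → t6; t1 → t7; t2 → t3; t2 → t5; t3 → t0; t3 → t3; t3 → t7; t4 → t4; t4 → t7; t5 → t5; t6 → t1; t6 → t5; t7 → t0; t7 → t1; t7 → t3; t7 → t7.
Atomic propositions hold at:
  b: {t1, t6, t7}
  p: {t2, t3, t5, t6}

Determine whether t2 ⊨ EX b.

Sat(EX b) = {s : some successor in {t1, t6, t7}} = {t1, t3, t4, t6, t7}
t2 ∉ Sat(EX b) = {t1, t3, t4, t6, t7}, so the formula does not hold at t2.

No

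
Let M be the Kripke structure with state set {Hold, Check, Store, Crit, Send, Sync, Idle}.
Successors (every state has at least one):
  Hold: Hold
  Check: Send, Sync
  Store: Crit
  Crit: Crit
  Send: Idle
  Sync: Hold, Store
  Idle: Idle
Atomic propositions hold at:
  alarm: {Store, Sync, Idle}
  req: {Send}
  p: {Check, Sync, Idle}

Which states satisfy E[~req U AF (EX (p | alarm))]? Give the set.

Sat(~req) = {Hold, Check, Store, Crit, Sync, Idle}
Sat(p | alarm) = {Check, Store, Sync, Idle}
Sat(EX (p | alarm)) = {s : some successor in {Check, Store, Sync, Idle}} = {Check, Send, Sync, Idle}
AF (EX (p | alarm)): least fixpoint, start Z0 = {Check, Send, Sync, Idle}, add states with every successor in Z. Already a fixed point.
Sat(AF (EX (p | alarm))) = {Check, Send, Sync, Idle}
E[~req U AF (EX (p | alarm))]: least fixpoint, start Z0 = Sat(AF (EX (p | alarm))) = {Check, Send, Sync, Idle}, add states in Sat(~req) with some successor in Z. Already a fixed point.
Sat(E[~req U AF (EX (p | alarm))]) = {Check, Send, Sync, Idle}

{Check, Send, Sync, Idle}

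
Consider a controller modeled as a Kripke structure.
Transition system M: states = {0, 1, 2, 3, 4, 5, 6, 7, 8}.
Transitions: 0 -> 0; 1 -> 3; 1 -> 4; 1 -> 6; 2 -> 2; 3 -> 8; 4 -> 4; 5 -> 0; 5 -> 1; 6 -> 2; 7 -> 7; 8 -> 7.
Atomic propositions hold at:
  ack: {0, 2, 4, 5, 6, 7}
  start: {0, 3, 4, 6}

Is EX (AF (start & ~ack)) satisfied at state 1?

Sat(~ack) = {1, 3, 8}
Sat(start & ~ack) = {3}
AF (start & ~ack): least fixpoint, start Z0 = {3}, add states with every successor in Z. Already a fixed point.
Sat(AF (start & ~ack)) = {3}
Sat(EX (AF (start & ~ack))) = {s : some successor in {3}} = {1}
1 ∈ Sat(EX (AF (start & ~ack))) = {1}, so the formula holds at 1.

Yes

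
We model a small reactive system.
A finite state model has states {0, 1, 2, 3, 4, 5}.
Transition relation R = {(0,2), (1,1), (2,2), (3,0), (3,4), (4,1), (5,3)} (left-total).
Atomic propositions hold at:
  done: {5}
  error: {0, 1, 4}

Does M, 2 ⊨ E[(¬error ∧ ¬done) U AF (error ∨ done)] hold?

Sat(¬error) = {2, 3, 5}
Sat(¬done) = {0, 1, 2, 3, 4}
Sat(¬error ∧ ¬done) = {2, 3}
Sat(error ∨ done) = {0, 1, 4, 5}
AF (error ∨ done): least fixpoint, start Z0 = {0, 1, 4, 5}, add states with every successor in Z. Z1 = {0, 1, 3, 4, 5}; fixed.
Sat(AF (error ∨ done)) = {0, 1, 3, 4, 5}
E[(¬error ∧ ¬done) U AF (error ∨ done)]: least fixpoint, start Z0 = Sat(AF (error ∨ done)) = {0, 1, 3, 4, 5}, add states in Sat(¬error ∧ ¬done) with some successor in Z. Already a fixed point.
Sat(E[(¬error ∧ ¬done) U AF (error ∨ done)]) = {0, 1, 3, 4, 5}
2 ∉ Sat(E[(¬error ∧ ¬done) U AF (error ∨ done)]) = {0, 1, 3, 4, 5}, so the formula does not hold at 2.

No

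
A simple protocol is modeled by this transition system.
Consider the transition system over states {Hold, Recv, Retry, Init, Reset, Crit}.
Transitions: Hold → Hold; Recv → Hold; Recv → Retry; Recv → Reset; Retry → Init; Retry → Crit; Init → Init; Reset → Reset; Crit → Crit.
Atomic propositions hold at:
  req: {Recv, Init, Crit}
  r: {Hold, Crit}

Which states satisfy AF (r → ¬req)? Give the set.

Sat(¬req) = {Hold, Retry, Reset}
Sat(r → ¬req) = {Hold, Recv, Retry, Init, Reset}
AF (r → ¬req): least fixpoint, start Z0 = {Hold, Recv, Retry, Init, Reset}, add states with every successor in Z. Already a fixed point.
Sat(AF (r → ¬req)) = {Hold, Recv, Retry, Init, Reset}

{Hold, Recv, Retry, Init, Reset}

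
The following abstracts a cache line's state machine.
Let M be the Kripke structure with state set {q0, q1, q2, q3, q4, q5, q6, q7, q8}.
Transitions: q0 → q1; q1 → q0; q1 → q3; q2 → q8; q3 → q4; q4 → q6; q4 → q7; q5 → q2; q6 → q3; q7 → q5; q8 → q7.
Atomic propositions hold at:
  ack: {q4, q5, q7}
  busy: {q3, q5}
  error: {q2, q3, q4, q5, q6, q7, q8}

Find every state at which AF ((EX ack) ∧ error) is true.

{q2, q3, q4, q5, q6, q7, q8}

Sat(EX ack) = {s : some successor in {q4, q5, q7}} = {q3, q4, q7, q8}
Sat((EX ack) ∧ error) = {q3, q4, q7, q8}
AF ((EX ack) ∧ error): least fixpoint, start Z0 = {q3, q4, q7, q8}, add states with every successor in Z. Z1 = {q2, q3, q4, q6, q7, q8}; Z2 = {q2, q3, q4, q5, q6, q7, q8}; fixed.
Sat(AF ((EX ack) ∧ error)) = {q2, q3, q4, q5, q6, q7, q8}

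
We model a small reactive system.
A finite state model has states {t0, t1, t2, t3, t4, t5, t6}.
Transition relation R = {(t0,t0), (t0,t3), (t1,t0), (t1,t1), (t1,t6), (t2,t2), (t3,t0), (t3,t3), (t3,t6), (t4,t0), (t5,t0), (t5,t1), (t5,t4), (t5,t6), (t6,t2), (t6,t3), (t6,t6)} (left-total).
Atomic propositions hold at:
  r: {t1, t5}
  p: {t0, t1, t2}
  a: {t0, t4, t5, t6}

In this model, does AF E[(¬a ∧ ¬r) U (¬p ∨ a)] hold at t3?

Yes

Sat(¬a) = {t1, t2, t3}
Sat(¬r) = {t0, t2, t3, t4, t6}
Sat(¬a ∧ ¬r) = {t2, t3}
Sat(¬p) = {t3, t4, t5, t6}
Sat(¬p ∨ a) = {t0, t3, t4, t5, t6}
E[(¬a ∧ ¬r) U (¬p ∨ a)]: least fixpoint, start Z0 = Sat((¬p ∨ a)) = {t0, t3, t4, t5, t6}, add states in Sat(¬a ∧ ¬r) with some successor in Z. Already a fixed point.
Sat(E[(¬a ∧ ¬r) U (¬p ∨ a)]) = {t0, t3, t4, t5, t6}
AF E[(¬a ∧ ¬r) U (¬p ∨ a)]: least fixpoint, start Z0 = {t0, t3, t4, t5, t6}, add states with every successor in Z. Already a fixed point.
Sat(AF E[(¬a ∧ ¬r) U (¬p ∨ a)]) = {t0, t3, t4, t5, t6}
t3 ∈ Sat(AF E[(¬a ∧ ¬r) U (¬p ∨ a)]) = {t0, t3, t4, t5, t6}, so the formula holds at t3.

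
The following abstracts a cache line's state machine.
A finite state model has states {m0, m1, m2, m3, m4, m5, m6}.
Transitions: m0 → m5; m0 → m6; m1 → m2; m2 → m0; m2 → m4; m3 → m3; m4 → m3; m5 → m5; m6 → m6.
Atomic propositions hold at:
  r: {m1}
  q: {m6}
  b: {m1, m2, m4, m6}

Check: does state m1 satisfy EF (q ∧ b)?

Sat(q ∧ b) = {m6}
EF (q ∧ b): least fixpoint, start Z0 = {m6}, add states with some successor in Z. Z1 = {m0, m6}; Z2 = {m0, m2, m6}; Z3 = {m0, m1, m2, m6}; fixed.
Sat(EF (q ∧ b)) = {m0, m1, m2, m6}
m1 ∈ Sat(EF (q ∧ b)) = {m0, m1, m2, m6}, so the formula holds at m1.

Yes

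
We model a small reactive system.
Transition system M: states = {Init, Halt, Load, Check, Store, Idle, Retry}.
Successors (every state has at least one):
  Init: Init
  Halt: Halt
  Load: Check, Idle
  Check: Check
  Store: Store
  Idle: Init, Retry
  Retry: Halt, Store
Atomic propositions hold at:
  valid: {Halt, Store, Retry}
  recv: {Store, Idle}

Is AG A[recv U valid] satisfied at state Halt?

Yes

A[recv U valid]: least fixpoint, start Z0 = Sat(valid) = {Halt, Store, Retry}, add states in Sat(recv) with every successor in Z. Already a fixed point.
Sat(A[recv U valid]) = {Halt, Store, Retry}
AG A[recv U valid]: greatest fixpoint, start Z0 = {Halt, Store, Retry}, keep only states in Sat with every successor in Z. Already a fixed point.
Sat(AG A[recv U valid]) = {Halt, Store, Retry}
Halt ∈ Sat(AG A[recv U valid]) = {Halt, Store, Retry}, so the formula holds at Halt.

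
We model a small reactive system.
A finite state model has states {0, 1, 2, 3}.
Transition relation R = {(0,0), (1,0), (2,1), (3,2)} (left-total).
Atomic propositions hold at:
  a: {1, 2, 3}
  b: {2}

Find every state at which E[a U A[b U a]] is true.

A[b U a]: least fixpoint, start Z0 = Sat(a) = {1, 2, 3}, add states in Sat(b) with every successor in Z. Already a fixed point.
Sat(A[b U a]) = {1, 2, 3}
E[a U A[b U a]]: least fixpoint, start Z0 = Sat(A[b U a]) = {1, 2, 3}, add states in Sat(a) with some successor in Z. Already a fixed point.
Sat(E[a U A[b U a]]) = {1, 2, 3}

{1, 2, 3}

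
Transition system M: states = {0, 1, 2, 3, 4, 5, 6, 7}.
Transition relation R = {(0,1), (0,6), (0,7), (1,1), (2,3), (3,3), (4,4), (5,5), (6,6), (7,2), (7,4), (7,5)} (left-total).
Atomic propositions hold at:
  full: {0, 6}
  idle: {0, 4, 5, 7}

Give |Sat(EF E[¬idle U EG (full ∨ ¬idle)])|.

Sat(¬idle) = {1, 2, 3, 6}
Sat(full ∨ ¬idle) = {0, 1, 2, 3, 6}
EG (full ∨ ¬idle): greatest fixpoint, start Z0 = {0, 1, 2, 3, 6}, keep only states in Sat with some successor in Z. Already a fixed point.
Sat(EG (full ∨ ¬idle)) = {0, 1, 2, 3, 6}
E[¬idle U EG (full ∨ ¬idle)]: least fixpoint, start Z0 = Sat(EG (full ∨ ¬idle)) = {0, 1, 2, 3, 6}, add states in Sat(¬idle) with some successor in Z. Already a fixed point.
Sat(E[¬idle U EG (full ∨ ¬idle)]) = {0, 1, 2, 3, 6}
EF E[¬idle U EG (full ∨ ¬idle)]: least fixpoint, start Z0 = {0, 1, 2, 3, 6}, add states with some successor in Z. Z1 = {0, 1, 2, 3, 6, 7}; fixed.
Sat(EF E[¬idle U EG (full ∨ ¬idle)]) = {0, 1, 2, 3, 6, 7}
|Sat(EF E[¬idle U EG (full ∨ ¬idle)])| = |{0, 1, 2, 3, 6, 7}| = 6.

6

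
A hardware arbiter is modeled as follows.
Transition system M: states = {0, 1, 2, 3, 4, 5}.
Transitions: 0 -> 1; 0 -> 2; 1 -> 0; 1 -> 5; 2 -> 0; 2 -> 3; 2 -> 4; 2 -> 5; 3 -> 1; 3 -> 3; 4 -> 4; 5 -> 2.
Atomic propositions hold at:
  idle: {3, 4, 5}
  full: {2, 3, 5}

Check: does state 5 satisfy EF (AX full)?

Yes

Sat(AX full) = {s : every successor in {2, 3, 5}} = {5}
EF (AX full): least fixpoint, start Z0 = {5}, add states with some successor in Z. Z1 = {1, 2, 5}; Z2 = {0, 1, 2, 3, 5}; fixed.
Sat(EF (AX full)) = {0, 1, 2, 3, 5}
5 ∈ Sat(EF (AX full)) = {0, 1, 2, 3, 5}, so the formula holds at 5.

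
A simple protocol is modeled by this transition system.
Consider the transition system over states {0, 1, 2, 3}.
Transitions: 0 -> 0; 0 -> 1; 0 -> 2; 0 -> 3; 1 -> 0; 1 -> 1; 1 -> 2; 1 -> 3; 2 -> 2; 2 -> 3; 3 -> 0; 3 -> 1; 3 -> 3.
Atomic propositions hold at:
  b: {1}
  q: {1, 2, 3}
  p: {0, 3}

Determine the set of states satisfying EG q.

EG q: greatest fixpoint, start Z0 = {1, 2, 3}, keep only states in Sat with some successor in Z. Already a fixed point.
Sat(EG q) = {1, 2, 3}

{1, 2, 3}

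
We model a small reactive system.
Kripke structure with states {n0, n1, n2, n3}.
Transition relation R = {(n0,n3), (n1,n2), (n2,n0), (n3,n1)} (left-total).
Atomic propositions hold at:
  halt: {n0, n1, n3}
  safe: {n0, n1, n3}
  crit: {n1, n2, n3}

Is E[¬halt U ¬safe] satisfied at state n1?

Sat(¬halt) = {n2}
Sat(¬safe) = {n2}
E[¬halt U ¬safe]: least fixpoint, start Z0 = Sat(¬safe) = {n2}, add states in Sat(¬halt) with some successor in Z. Already a fixed point.
Sat(E[¬halt U ¬safe]) = {n2}
n1 ∉ Sat(E[¬halt U ¬safe]) = {n2}, so the formula does not hold at n1.

No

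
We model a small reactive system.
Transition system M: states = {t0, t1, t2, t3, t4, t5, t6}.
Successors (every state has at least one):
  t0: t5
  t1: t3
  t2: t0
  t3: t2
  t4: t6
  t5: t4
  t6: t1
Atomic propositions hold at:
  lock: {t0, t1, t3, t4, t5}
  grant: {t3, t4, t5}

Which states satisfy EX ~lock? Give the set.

{t3, t4}

Sat(~lock) = {t2, t6}
Sat(EX ~lock) = {s : some successor in {t2, t6}} = {t3, t4}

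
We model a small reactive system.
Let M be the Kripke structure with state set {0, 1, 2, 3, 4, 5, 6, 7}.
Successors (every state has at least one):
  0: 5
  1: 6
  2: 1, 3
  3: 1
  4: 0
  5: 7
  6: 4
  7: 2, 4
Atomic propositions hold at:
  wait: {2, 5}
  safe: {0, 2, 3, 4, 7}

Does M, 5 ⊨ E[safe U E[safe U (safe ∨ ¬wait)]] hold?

Sat(¬wait) = {0, 1, 3, 4, 6, 7}
Sat(safe ∨ ¬wait) = {0, 1, 2, 3, 4, 6, 7}
E[safe U (safe ∨ ¬wait)]: least fixpoint, start Z0 = Sat((safe ∨ ¬wait)) = {0, 1, 2, 3, 4, 6, 7}, add states in Sat(safe) with some successor in Z. Already a fixed point.
Sat(E[safe U (safe ∨ ¬wait)]) = {0, 1, 2, 3, 4, 6, 7}
E[safe U E[safe U (safe ∨ ¬wait)]]: least fixpoint, start Z0 = Sat(E[safe U (safe ∨ ¬wait)]) = {0, 1, 2, 3, 4, 6, 7}, add states in Sat(safe) with some successor in Z. Already a fixed point.
Sat(E[safe U E[safe U (safe ∨ ¬wait)]]) = {0, 1, 2, 3, 4, 6, 7}
5 ∉ Sat(E[safe U E[safe U (safe ∨ ¬wait)]]) = {0, 1, 2, 3, 4, 6, 7}, so the formula does not hold at 5.

No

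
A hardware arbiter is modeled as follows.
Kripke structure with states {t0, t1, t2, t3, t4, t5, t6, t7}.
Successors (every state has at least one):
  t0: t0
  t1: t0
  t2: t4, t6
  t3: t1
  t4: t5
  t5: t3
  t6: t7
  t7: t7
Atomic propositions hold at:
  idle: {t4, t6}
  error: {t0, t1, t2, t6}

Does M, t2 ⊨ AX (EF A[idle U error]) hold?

Yes

A[idle U error]: least fixpoint, start Z0 = Sat(error) = {t0, t1, t2, t6}, add states in Sat(idle) with every successor in Z. Already a fixed point.
Sat(A[idle U error]) = {t0, t1, t2, t6}
EF A[idle U error]: least fixpoint, start Z0 = {t0, t1, t2, t6}, add states with some successor in Z. Z1 = {t0, t1, t2, t3, t6}; Z2 = {t0, t1, t2, t3, t5, t6}; Z3 = {t0, t1, t2, t3, t4, t5, t6}; fixed.
Sat(EF A[idle U error]) = {t0, t1, t2, t3, t4, t5, t6}
Sat(AX (EF A[idle U error])) = {s : every successor in {t0, t1, t2, t3, t4, t5, t6}} = {t0, t1, t2, t3, t4, t5}
t2 ∈ Sat(AX (EF A[idle U error])) = {t0, t1, t2, t3, t4, t5}, so the formula holds at t2.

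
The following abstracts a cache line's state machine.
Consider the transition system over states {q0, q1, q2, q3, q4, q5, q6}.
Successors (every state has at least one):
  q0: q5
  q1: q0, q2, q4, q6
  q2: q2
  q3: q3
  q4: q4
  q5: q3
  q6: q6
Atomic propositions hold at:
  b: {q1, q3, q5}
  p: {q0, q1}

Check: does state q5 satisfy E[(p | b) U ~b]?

Sat(p | b) = {q0, q1, q3, q5}
Sat(~b) = {q0, q2, q4, q6}
E[(p | b) U ~b]: least fixpoint, start Z0 = Sat(~b) = {q0, q2, q4, q6}, add states in Sat(p | b) with some successor in Z. Z1 = {q0, q1, q2, q4, q6}; fixed.
Sat(E[(p | b) U ~b]) = {q0, q1, q2, q4, q6}
q5 ∉ Sat(E[(p | b) U ~b]) = {q0, q1, q2, q4, q6}, so the formula does not hold at q5.

No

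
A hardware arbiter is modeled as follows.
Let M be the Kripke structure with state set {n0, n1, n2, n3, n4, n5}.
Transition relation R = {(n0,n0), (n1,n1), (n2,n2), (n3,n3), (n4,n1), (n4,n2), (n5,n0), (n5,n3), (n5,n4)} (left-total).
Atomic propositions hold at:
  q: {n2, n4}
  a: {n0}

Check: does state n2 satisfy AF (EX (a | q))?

Sat(a | q) = {n0, n2, n4}
Sat(EX (a | q)) = {s : some successor in {n0, n2, n4}} = {n0, n2, n4, n5}
AF (EX (a | q)): least fixpoint, start Z0 = {n0, n2, n4, n5}, add states with every successor in Z. Already a fixed point.
Sat(AF (EX (a | q))) = {n0, n2, n4, n5}
n2 ∈ Sat(AF (EX (a | q))) = {n0, n2, n4, n5}, so the formula holds at n2.

Yes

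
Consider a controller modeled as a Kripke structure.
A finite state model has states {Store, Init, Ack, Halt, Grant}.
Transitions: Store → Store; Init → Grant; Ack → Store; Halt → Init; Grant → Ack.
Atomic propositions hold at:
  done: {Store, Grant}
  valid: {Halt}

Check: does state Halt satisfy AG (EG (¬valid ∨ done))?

No

Sat(¬valid) = {Store, Init, Ack, Grant}
Sat(¬valid ∨ done) = {Store, Init, Ack, Grant}
EG (¬valid ∨ done): greatest fixpoint, start Z0 = {Store, Init, Ack, Grant}, keep only states in Sat with some successor in Z. Already a fixed point.
Sat(EG (¬valid ∨ done)) = {Store, Init, Ack, Grant}
AG (EG (¬valid ∨ done)): greatest fixpoint, start Z0 = {Store, Init, Ack, Grant}, keep only states in Sat with every successor in Z. Already a fixed point.
Sat(AG (EG (¬valid ∨ done))) = {Store, Init, Ack, Grant}
Halt ∉ Sat(AG (EG (¬valid ∨ done))) = {Store, Init, Ack, Grant}, so the formula does not hold at Halt.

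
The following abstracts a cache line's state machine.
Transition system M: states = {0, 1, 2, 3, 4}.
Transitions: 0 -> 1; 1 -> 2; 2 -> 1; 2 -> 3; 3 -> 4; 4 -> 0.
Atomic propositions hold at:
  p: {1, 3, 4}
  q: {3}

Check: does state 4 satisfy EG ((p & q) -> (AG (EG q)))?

Yes

Sat(p & q) = {3}
EG q: greatest fixpoint, start Z0 = {3}, keep only states in Sat with some successor in Z. Z1 = ∅; fixed.
Sat(EG q) = ∅
AG (EG q): greatest fixpoint, start Z0 = ∅, keep only states in Sat with every successor in Z. Already a fixed point.
Sat(AG (EG q)) = ∅
Sat((p & q) -> (AG (EG q))) = {0, 1, 2, 4}
EG ((p & q) -> (AG (EG q))): greatest fixpoint, start Z0 = {0, 1, 2, 4}, keep only states in Sat with some successor in Z. Already a fixed point.
Sat(EG ((p & q) -> (AG (EG q)))) = {0, 1, 2, 4}
4 ∈ Sat(EG ((p & q) -> (AG (EG q)))) = {0, 1, 2, 4}, so the formula holds at 4.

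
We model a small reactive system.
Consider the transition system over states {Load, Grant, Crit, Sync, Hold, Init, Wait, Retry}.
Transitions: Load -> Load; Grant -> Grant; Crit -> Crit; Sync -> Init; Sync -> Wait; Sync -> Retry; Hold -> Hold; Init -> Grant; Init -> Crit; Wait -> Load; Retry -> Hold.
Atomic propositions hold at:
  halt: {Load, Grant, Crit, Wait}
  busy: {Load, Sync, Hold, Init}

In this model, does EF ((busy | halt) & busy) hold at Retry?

Yes

Sat(busy | halt) = {Load, Grant, Crit, Sync, Hold, Init, Wait}
Sat((busy | halt) & busy) = {Load, Sync, Hold, Init}
EF ((busy | halt) & busy): least fixpoint, start Z0 = {Load, Sync, Hold, Init}, add states with some successor in Z. Z1 = {Load, Sync, Hold, Init, Wait, Retry}; fixed.
Sat(EF ((busy | halt) & busy)) = {Load, Sync, Hold, Init, Wait, Retry}
Retry ∈ Sat(EF ((busy | halt) & busy)) = {Load, Sync, Hold, Init, Wait, Retry}, so the formula holds at Retry.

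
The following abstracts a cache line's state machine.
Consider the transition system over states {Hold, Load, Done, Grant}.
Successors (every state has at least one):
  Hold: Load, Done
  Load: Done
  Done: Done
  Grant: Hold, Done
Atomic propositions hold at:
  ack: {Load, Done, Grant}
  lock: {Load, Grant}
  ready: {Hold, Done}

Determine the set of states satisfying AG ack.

AG ack: greatest fixpoint, start Z0 = {Load, Done, Grant}, keep only states in Sat with every successor in Z. Z1 = {Load, Done}; fixed.
Sat(AG ack) = {Load, Done}

{Load, Done}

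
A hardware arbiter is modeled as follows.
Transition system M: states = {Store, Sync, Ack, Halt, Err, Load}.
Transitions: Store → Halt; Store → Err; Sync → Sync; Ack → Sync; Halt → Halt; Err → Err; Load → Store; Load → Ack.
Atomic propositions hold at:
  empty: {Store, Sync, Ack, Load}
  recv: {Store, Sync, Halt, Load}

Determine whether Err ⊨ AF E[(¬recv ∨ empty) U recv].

Sat(¬recv) = {Ack, Err}
Sat(¬recv ∨ empty) = {Store, Sync, Ack, Err, Load}
E[(¬recv ∨ empty) U recv]: least fixpoint, start Z0 = Sat(recv) = {Store, Sync, Halt, Load}, add states in Sat(¬recv ∨ empty) with some successor in Z. Z1 = {Store, Sync, Ack, Halt, Load}; fixed.
Sat(E[(¬recv ∨ empty) U recv]) = {Store, Sync, Ack, Halt, Load}
AF E[(¬recv ∨ empty) U recv]: least fixpoint, start Z0 = {Store, Sync, Ack, Halt, Load}, add states with every successor in Z. Already a fixed point.
Sat(AF E[(¬recv ∨ empty) U recv]) = {Store, Sync, Ack, Halt, Load}
Err ∉ Sat(AF E[(¬recv ∨ empty) U recv]) = {Store, Sync, Ack, Halt, Load}, so the formula does not hold at Err.

No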